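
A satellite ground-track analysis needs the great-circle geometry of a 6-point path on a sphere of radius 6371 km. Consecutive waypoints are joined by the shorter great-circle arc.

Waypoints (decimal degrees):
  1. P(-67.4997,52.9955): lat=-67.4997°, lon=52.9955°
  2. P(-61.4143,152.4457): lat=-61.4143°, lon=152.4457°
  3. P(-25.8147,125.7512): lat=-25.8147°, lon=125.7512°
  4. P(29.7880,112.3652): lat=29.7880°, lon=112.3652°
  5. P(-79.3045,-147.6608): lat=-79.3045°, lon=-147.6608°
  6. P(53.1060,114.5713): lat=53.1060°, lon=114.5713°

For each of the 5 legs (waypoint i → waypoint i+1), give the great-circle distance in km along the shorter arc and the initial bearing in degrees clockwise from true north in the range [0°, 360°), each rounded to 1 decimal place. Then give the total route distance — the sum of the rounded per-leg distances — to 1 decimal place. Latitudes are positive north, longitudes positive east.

Leg 1: dist=4295.4 km, bearing=130.9°
Leg 2: dist=4436.4 km, bearing=320.9°
Leg 3: dist=6345.2 km, bearing=346.1°
Leg 4: dist=13462.2 km, bearing=167.7°
Leg 5: dist=15925.0 km, bearing=276.6°
Total: 44464.2 km

Leg 1: φ1=-1.1780920, φ2=-1.0718817, Δφ=0.1062103, Δλ=1.7357334 rad; a=sin²(Δφ/2)+cosφ1·cosφ2·sin²(Δλ/2)=0.1094025576; c=2·atan2(√a, √(1-a))=0.674218797; dist=6371·c=4295.448 ≈ 4295.4 km; running total=4295.4 km
Leg 1 bearing: y=sinΔλ·cosφ2=0.47197921, x=cosφ1·sinφ2-sinφ1·cosφ2·cosΔλ=-0.40861984; θ=atan2(y, x)=130.8846° ≈ 130.9°
Leg 2: φ1=-1.0718817, φ2=-0.4505515, Δφ=0.6213302, Δλ=-0.4659069 rad; a=sin²(Δφ/2)+cosφ1·cosφ2·sin²(Δλ/2)=0.1164020785; c=2·atan2(√a, √(1-a))=0.696338523; dist=6371·c=4436.373 ≈ 4436.4 km; running total=8731.8 km
Leg 2 bearing: y=sinΔλ·cosφ2=-0.40440294, x=cosφ1·sinφ2-sinφ1·cosφ2·cosΔλ=0.49786424; θ=atan2(y, x)=-39.0861° <0 so +360° → 320.9139° ≈ 320.9°
Leg 3: φ1=-0.4505515, φ2=0.5198987, Δφ=0.9704502, Δλ=-0.2336298 rad; a=sin²(Δφ/2)+cosφ1·cosφ2·sin²(Δλ/2)=0.2281484209; c=2·atan2(√a, √(1-a))=0.995953175; dist=6371·c=6345.218 ≈ 6345.2 km; running total=15077.0 km
Leg 3 bearing: y=sinΔλ·cosφ2=-0.20092065, x=cosφ1·sinφ2-sinφ1·cosφ2·cosΔλ=0.81487285; θ=atan2(y, x)=-13.8510° <0 so +360° → 346.1490° ≈ 346.1°
Leg 4: φ1=0.5198987, φ2=-1.3841246, Δφ=-1.9040233, Δλ=-4.5383098 rad; a=sin²(Δφ/2)+cosφ1·cosφ2·sin²(Δλ/2)=0.7580293513; c=2·atan2(√a, √(1-a))=2.113039520; dist=6371·c=13462.175 ≈ 13462.2 km; running total=28539.2 km
Leg 4 bearing: y=sinΔλ·cosφ2=0.18278453, x=cosφ1·sinφ2-sinφ1·cosφ2·cosΔλ=-0.83682330; θ=atan2(y, x)=167.6786° ≈ 167.7°
Leg 5: φ1=-1.3841246, φ2=0.9268746, Δφ=2.3109992, Δλ=4.5768135 rad; a=sin²(Δφ/2)+cosφ1·cosφ2·sin²(Δλ/2)=0.9004564361; c=2·atan2(√a, √(1-a))=2.499614545; dist=6371·c=15925.044 ≈ 15925.0 km; running total=44464.2 km
Leg 5 bearing: y=sinΔλ·cosφ2=-0.59482762, x=cosφ1·sinφ2-sinφ1·cosφ2·cosΔλ=0.06869257; θ=atan2(y, x)=-83.4125° <0 so +360° → 276.5875° ≈ 276.6°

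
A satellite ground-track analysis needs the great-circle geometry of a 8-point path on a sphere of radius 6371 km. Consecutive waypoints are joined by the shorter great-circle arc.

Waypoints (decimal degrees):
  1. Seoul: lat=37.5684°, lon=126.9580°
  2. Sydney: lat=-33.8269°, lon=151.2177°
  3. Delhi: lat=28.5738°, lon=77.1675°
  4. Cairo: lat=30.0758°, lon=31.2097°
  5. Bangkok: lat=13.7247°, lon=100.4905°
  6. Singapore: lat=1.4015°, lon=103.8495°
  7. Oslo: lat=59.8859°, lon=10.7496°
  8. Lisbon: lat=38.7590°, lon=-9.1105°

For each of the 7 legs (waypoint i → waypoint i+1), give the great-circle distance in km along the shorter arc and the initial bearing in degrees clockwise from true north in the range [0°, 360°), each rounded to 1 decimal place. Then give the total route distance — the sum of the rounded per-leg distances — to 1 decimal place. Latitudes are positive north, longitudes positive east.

Leg 1: dist=8326.0 km, bearing=159.3°
Leg 2: dist=10426.9 km, bearing=302.2°
Leg 3: dist=4428.3 km, bearing=283.8°
Leg 4: dist=7271.9 km, bearing=87.9°
Leg 5: dist=1419.2 km, bearing=164.6°
Leg 6: dist=10045.6 km, bearing=329.9°
Leg 7: dist=2731.1 km, bearing=219.6°
Total: 44649.0 km

Leg 1: φ1=0.6556923, φ2=-0.5903908, Δφ=-1.2460831, Δλ=0.4234116 rad; a=sin²(Δφ/2)+cosφ1·cosφ2·sin²(Δλ/2)=0.3695546358; c=2·atan2(√a, √(1-a))=1.306851556; dist=6371·c=8325.951 ≈ 8326.0 km; running total=8326.0 km
Leg 1 bearing: y=sinΔλ·cosφ2=0.34132190, x=cosφ1·sinφ2-sinφ1·cosφ2·cosΔλ=-0.90301461; θ=atan2(y, x)=159.2944° ≈ 159.3°
Leg 2: φ1=-0.5903908, φ2=0.4987069, Δφ=1.0890977, Δλ=-1.2924198 rad; a=sin²(Δφ/2)+cosφ1·cosφ2·sin²(Δλ/2)=0.5328913506; c=2·atan2(√a, √(1-a))=1.636626565; dist=6371·c=10426.948 ≈ 10426.9 km; running total=18752.9 km
Leg 2 bearing: y=sinΔλ·cosφ2=-0.84439349, x=cosφ1·sinφ2-sinφ1·cosφ2·cosΔλ=0.53166932; θ=atan2(y, x)=-57.8036° <0 so +360° → 302.1964° ≈ 302.2°
Leg 3: φ1=0.4987069, φ2=0.5249217, Δφ=0.0262148, Δλ=-0.8021149 rad; a=sin²(Δφ/2)+cosφ1·cosφ2·sin²(Δλ/2)=0.1159947888; c=2·atan2(√a, √(1-a))=0.695067581; dist=6371·c=4428.276 ≈ 4428.3 km; running total=23181.2 km
Leg 3 bearing: y=sinΔλ·cosφ2=-0.62204725, x=cosφ1·sinφ2-sinφ1·cosφ2·cosΔλ=0.15237196; θ=atan2(y, x)=-76.2363° <0 so +360° → 283.7637° ≈ 283.8°
Leg 4: φ1=0.5249217, φ2=0.2395412, Δφ=-0.2853805, Δλ=1.2091781 rad; a=sin²(Δφ/2)+cosφ1·cosφ2·sin²(Δλ/2)=0.2918430570; c=2·atan2(√a, √(1-a))=1.141408933; dist=6371·c=7271.916 ≈ 7271.9 km; running total=30453.1 km
Leg 4 bearing: y=sinΔλ·cosφ2=0.90861911, x=cosφ1·sinφ2-sinφ1·cosφ2·cosΔλ=0.03307654; θ=atan2(y, x)=87.9152° ≈ 87.9°
Leg 5: φ1=0.2395412, φ2=0.0244608, Δφ=-0.2150804, Δλ=0.0586256 rad; a=sin²(Δφ/2)+cosφ1·cosφ2·sin²(Δλ/2)=0.0123546005; c=2·atan2(√a, √(1-a))=0.222762808; dist=6371·c=1419.222 ≈ 1419.2 km; running total=31872.3 km
Leg 5 bearing: y=sinΔλ·cosφ2=0.05857451, x=cosφ1·sinφ2-sinφ1·cosφ2·cosΔλ=-0.21301851; θ=atan2(y, x)=164.6251° ≈ 164.6°
Leg 6: φ1=0.0244608, φ2=1.0452061, Δφ=1.0207453, Δλ=-1.6248998 rad; a=sin²(Δφ/2)+cosφ1·cosφ2·sin²(Δλ/2)=0.5029832351; c=2·atan2(√a, √(1-a))=1.576762832; dist=6371·c=10045.556 ≈ 10045.6 km; running total=41917.9 km
Leg 6 bearing: y=sinΔλ·cosφ2=-0.50098949, x=cosφ1·sinφ2-sinφ1·cosφ2·cosΔλ=0.86543280; θ=atan2(y, x)=-30.0661° <0 so +360° → 329.9339° ≈ 329.9°
Leg 7: φ1=1.0452061, φ2=0.6764722, Δφ=-0.3687340, Δλ=-0.3466241 rad; a=sin²(Δφ/2)+cosφ1·cosφ2·sin²(Δλ/2)=0.0452422193; c=2·atan2(√a, √(1-a))=0.428679196; dist=6371·c=2731.115 ≈ 2731.1 km; running total=44649.0 km
Leg 7 bearing: y=sinΔλ·cosφ2=-0.26491259, x=cosφ1·sinφ2-sinφ1·cosφ2·cosΔλ=-0.32031666; θ=atan2(y, x)=-140.4081° <0 so +360° → 219.5919° ≈ 219.6°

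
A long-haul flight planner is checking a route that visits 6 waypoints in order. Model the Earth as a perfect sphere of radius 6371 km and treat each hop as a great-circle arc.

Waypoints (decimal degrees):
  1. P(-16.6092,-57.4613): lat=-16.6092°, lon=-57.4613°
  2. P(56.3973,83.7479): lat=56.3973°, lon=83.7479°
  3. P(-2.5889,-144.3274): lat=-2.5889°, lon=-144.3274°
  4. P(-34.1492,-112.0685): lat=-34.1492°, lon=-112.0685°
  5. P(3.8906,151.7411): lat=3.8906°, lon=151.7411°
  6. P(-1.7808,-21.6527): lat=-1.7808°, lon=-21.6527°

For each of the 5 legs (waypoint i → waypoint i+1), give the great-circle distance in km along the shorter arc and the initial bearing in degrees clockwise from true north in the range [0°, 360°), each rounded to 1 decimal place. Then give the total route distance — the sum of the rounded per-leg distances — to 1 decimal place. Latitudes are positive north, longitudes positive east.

Leg 1: dist=14527.7 km, bearing=27.2°
Leg 2: dist=12678.2 km, bearing=54.5°
Leg 3: dist=4845.3 km, bearing=140.1°
Leg 4: dist=10819.6 km, bearing=269.8°
Leg 5: dist=19244.9 km, bearing=287.5°
Total: 62115.7 km

Leg 1: φ1=-0.2898852, φ2=0.9843186, Δφ=1.2742038, Δλ=2.4645655 rad; a=sin²(Δφ/2)+cosφ1·cosφ2·sin²(Δλ/2)=0.8257219707; c=2·atan2(√a, √(1-a))=2.280282399; dist=6371·c=14527.679 ≈ 14527.7 km; running total=14527.7 km
Leg 1 bearing: y=sinΔλ·cosφ2=0.34671259, x=cosφ1·sinφ2-sinφ1·cosφ2·cosΔλ=0.67484159; θ=atan2(y, x)=27.1927° ≈ 27.2°
Leg 2: φ1=0.9843186, φ2=-0.0451848, Δφ=-1.0295034, Δλ=-3.9806649 rad; a=sin²(Δφ/2)+cosφ1·cosφ2·sin²(Δλ/2)=0.7035103270; c=2·atan2(√a, √(1-a))=1.989986257; dist=6371·c=12678.202 ≈ 12678.2 km; running total=27205.9 km
Leg 2 bearing: y=sinΔλ·cosφ2=0.74326418, x=cosφ1·sinφ2-sinφ1·cosφ2·cosΔλ=0.53093554; θ=atan2(y, x)=54.4607° ≈ 54.5°
Leg 3: φ1=-0.0451848, φ2=-0.5960160, Δφ=-0.5508311, Δλ=0.5630240 rad; a=sin²(Δφ/2)+cosφ1·cosφ2·sin²(Δλ/2)=0.1377603912; c=2·atan2(√a, √(1-a))=0.760517760; dist=6371·c=4845.259 ≈ 4845.3 km; running total=32051.2 km
Leg 3 bearing: y=sinΔλ·cosφ2=0.44171667, x=cosφ1·sinφ2-sinφ1·cosφ2·cosΔλ=-0.52916561; θ=atan2(y, x)=140.1468° ≈ 140.1°
Leg 4: φ1=-0.5960160, φ2=0.0679038, Δφ=0.6639198, Δλ=4.6043461 rad; a=sin²(Δφ/2)+cosφ1·cosφ2·sin²(Δλ/2)=0.5635614668; c=2·atan2(√a, √(1-a))=1.698264164; dist=6371·c=10819.641 ≈ 10819.6 km; running total=42870.8 km
Leg 4 bearing: y=sinΔλ·cosφ2=-0.99187791, x=cosφ1·sinφ2-sinφ1·cosφ2·cosΔλ=-0.00423988; θ=atan2(y, x)=-90.2449° <0 so +360° → 269.7551° ≈ 269.8°
Leg 5: φ1=0.0679038, φ2=-0.0310808, Δφ=-0.0989846, Δλ=-3.0262927 rad; a=sin²(Δφ/2)+cosφ1·cosφ2·sin²(Δλ/2)=0.9963504675; c=2·atan2(√a, √(1-a))=3.020696320; dist=6371·c=19244.856 ≈ 19244.9 km; running total=62115.7 km
Leg 5 bearing: y=sinΔλ·cosφ2=-0.11498908, x=cosφ1·sinφ2-sinφ1·cosφ2·cosΔλ=0.03636434; θ=atan2(y, x)=-72.4509° <0 so +360° → 287.5491° ≈ 287.5°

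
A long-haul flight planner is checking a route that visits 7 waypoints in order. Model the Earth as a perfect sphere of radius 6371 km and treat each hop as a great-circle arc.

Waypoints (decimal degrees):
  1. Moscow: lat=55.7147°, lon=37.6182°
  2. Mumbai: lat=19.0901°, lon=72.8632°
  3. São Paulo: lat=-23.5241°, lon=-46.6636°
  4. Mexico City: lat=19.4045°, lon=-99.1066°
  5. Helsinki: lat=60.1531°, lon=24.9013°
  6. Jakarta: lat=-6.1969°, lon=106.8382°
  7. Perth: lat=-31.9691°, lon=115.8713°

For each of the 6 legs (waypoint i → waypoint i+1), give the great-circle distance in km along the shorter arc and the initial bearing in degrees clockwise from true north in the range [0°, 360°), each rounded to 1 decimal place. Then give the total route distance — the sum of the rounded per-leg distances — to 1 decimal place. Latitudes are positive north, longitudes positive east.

Leg 1: φ1=0.9724050, φ2=0.3331851, Δφ=-0.6392199, Δλ=0.6151413 rad; a=sin²(Δφ/2)+cosφ1·cosφ2·sin²(Δλ/2)=0.1475099366; c=2·atan2(√a, √(1-a))=0.788401202; dist=6371·c=5022.904 ≈ 5022.9 km; running total=5022.9 km
Leg 1 bearing: y=sinΔλ·cosφ2=0.54533799, x=cosφ1·sinφ2-sinφ1·cosφ2·cosΔλ=-0.45344183; θ=atan2(y, x)=129.7431° ≈ 129.7°
Leg 2: φ1=0.3331851, φ2=-0.4105730, Δφ=-0.7437581, Δλ=-2.0861362 rad; a=sin²(Δφ/2)+cosφ1·cosφ2·sin²(Δλ/2)=0.7787804577; c=2·atan2(√a, √(1-a))=2.162241043; dist=6371·c=13775.638 ≈ 13775.6 km; running total=18798.5 km
Leg 2 bearing: y=sinΔλ·cosφ2=-0.79781113, x=cosφ1·sinφ2-sinφ1·cosφ2·cosΔλ=-0.22939751; θ=atan2(y, x)=-106.0417° <0 so +360° → 253.9583° ≈ 254.0°
Leg 3: φ1=-0.4105730, φ2=0.3386724, Δφ=0.7492454, Δλ=-0.9153030 rad; a=sin²(Δφ/2)+cosφ1·cosφ2·sin²(Δλ/2)=0.3027307875; c=2·atan2(√a, √(1-a))=1.165230854; dist=6371·c=7423.686 ≈ 7423.7 km; running total=26222.2 km
Leg 3 bearing: y=sinΔλ·cosφ2=-0.74771656, x=cosφ1·sinφ2-sinφ1·cosφ2·cosΔλ=0.53409679; θ=atan2(y, x)=-54.4616° <0 so +360° → 305.5384° ≈ 305.5°
Leg 4: φ1=0.3386724, φ2=1.0498697, Δφ=0.7111972, Δλ=2.1643462 rad; a=sin²(Δφ/2)+cosφ1·cosφ2·sin²(Δλ/2)=0.4871898074; c=2·atan2(√a, √(1-a))=1.545173138; dist=6371·c=9844.298 ≈ 9844.3 km; running total=36066.5 km
Leg 4 bearing: y=sinΔλ·cosφ2=0.41256045, x=cosφ1·sinφ2-sinφ1·cosφ2·cosΔλ=0.91056986; θ=atan2(y, x)=24.3743° ≈ 24.4°
Leg 5: φ1=1.0498697, φ2=-0.1081563, Δφ=-1.1580260, Δλ=1.4300687 rad; a=sin²(Δφ/2)+cosφ1·cosφ2·sin²(Δλ/2)=0.5121142098; c=2·atan2(√a, √(1-a))=1.595027117; dist=6371·c=10161.918 ≈ 10161.9 km; running total=46228.4 km
Leg 5 bearing: y=sinΔλ·cosφ2=0.98432877, x=cosφ1·sinφ2-sinφ1·cosφ2·cosΔλ=-0.17467072; θ=atan2(y, x)=100.0625° ≈ 100.1°
Leg 6: φ1=-0.1081563, φ2=-0.5579661, Δφ=-0.4498097, Δλ=0.1576573 rad; a=sin²(Δφ/2)+cosφ1·cosφ2·sin²(Δλ/2)=0.0549649424; c=2·atan2(√a, √(1-a))=0.473297360; dist=6371·c=3015.377 ≈ 3015.4 km; running total=49243.8 km
Leg 6 bearing: y=sinΔλ·cosφ2=0.13319267, x=cosφ1·sinφ2-sinφ1·cosφ2·cosΔλ=-0.43592993; θ=atan2(y, x)=163.0102° ≈ 163.0°

Leg 1: dist=5022.9 km, bearing=129.7°
Leg 2: dist=13775.6 km, bearing=254.0°
Leg 3: dist=7423.7 km, bearing=305.5°
Leg 4: dist=9844.3 km, bearing=24.4°
Leg 5: dist=10161.9 km, bearing=100.1°
Leg 6: dist=3015.4 km, bearing=163.0°
Total: 49243.8 km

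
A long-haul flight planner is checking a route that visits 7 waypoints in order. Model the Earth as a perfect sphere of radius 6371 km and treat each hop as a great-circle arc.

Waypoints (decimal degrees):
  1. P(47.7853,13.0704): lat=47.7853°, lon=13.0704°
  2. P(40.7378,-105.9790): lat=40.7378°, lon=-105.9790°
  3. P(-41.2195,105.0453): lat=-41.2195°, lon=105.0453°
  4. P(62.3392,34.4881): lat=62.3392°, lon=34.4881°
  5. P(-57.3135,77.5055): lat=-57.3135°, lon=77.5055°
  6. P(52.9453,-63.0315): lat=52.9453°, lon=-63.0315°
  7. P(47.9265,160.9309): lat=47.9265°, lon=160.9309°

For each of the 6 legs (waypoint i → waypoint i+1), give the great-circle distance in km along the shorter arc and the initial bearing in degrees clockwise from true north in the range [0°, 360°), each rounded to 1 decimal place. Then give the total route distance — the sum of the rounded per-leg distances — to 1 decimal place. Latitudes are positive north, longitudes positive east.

Leg 1: dist=8488.8 km, bearing=317.0°
Leg 2: dist=17424.1 km, bearing=258.5°
Leg 3: dist=13106.1 km, bearing=330.3°
Leg 4: dist=13810.9 km, bearing=153.5°
Leg 5: dist=17497.1 km, bearing=275.9°
Leg 6: dist=8054.6 km, bearing=330.8°
Total: 78381.6 km

Leg 1: φ1=0.8340108, φ2=0.7110087, Δφ=-0.1230021, Δλ=-2.0778040 rad; a=sin²(Δφ/2)+cosφ1·cosφ2·sin²(Δλ/2)=0.3819347496; c=2·atan2(√a, √(1-a))=1.332414523; dist=6371·c=8488.813 ≈ 8488.8 km; running total=8488.8 km
Leg 1 bearing: y=sinΔλ·cosφ2=-0.66238585, x=cosφ1·sinφ2-sinφ1·cosφ2·cosΔλ=0.71097635; θ=atan2(y, x)=-42.9737° <0 so +360° → 317.0263° ≈ 317.0°
Leg 2: φ1=0.7110087, φ2=-0.7194160, Δφ=-1.4304247, Δλ=3.6830688 rad; a=sin²(Δφ/2)+cosφ1·cosφ2·sin²(Δλ/2)=0.9592171787; c=2·atan2(√a, √(1-a))=2.734900541; dist=6371·c=17424.051 ≈ 17424.1 km; running total=25912.9 km
Leg 2 bearing: y=sinΔλ·cosφ2=-0.38768026, x=cosφ1·sinφ2-sinφ1·cosφ2·cosΔλ=-0.07862791; θ=atan2(y, x)=-101.4650° <0 so +360° → 258.5350° ≈ 258.5°
Leg 3: φ1=-0.7194160, φ2=1.0880243, Δφ=1.8074403, Δλ=-1.2314555 rad; a=sin²(Δφ/2)+cosφ1·cosφ2·sin²(Δλ/2)=0.7337004245; c=2·atan2(√a, √(1-a))=2.057144747; dist=6371·c=13106.069 ≈ 13106.1 km; running total=39019.0 km
Leg 3 bearing: y=sinΔλ·cosφ2=-0.43776277, x=cosφ1·sinφ2-sinφ1·cosφ2·cosΔλ=0.76804961; θ=atan2(y, x)=-29.6817° <0 so +360° → 330.3183° ≈ 330.3°
Leg 4: φ1=1.0880243, φ2=-1.0003093, Δφ=-2.0883336, Δλ=0.7507953 rad; a=sin²(Δφ/2)+cosφ1·cosφ2·sin²(Δλ/2)=0.7810724314; c=2·atan2(√a, √(1-a))=2.167773273; dist=6371·c=13810.884 ≈ 13810.9 km; running total=52829.9 km
Leg 4 bearing: y=sinΔλ·cosφ2=0.36842771, x=cosφ1·sinφ2-sinφ1·cosφ2·cosΔλ=-0.74044188; θ=atan2(y, x)=153.5461° ≈ 153.5°
Leg 5: φ1=-1.0003093, φ2=0.9240698, Δφ=1.9243791, Δλ=-2.4528334 rad; a=sin²(Δφ/2)+cosφ1·cosφ2·sin²(Δλ/2)=0.9614557744; c=2·atan2(√a, √(1-a))=2.746371783; dist=6371·c=17497.135 ≈ 17497.1 km; running total=70327.0 km
Leg 5 bearing: y=sinΔλ·cosφ2=-0.38298589, x=cosφ1·sinφ2-sinφ1·cosφ2·cosΔλ=0.03944715; θ=atan2(y, x)=-84.1193° <0 so +360° → 275.8807° ≈ 275.9°
Leg 6: φ1=0.9240698, φ2=0.8364752, Δφ=-0.0875946, Δλ=3.9088813 rad; a=sin²(Δφ/2)+cosφ1·cosφ2·sin²(Δλ/2)=0.3491238824; c=2·atan2(√a, √(1-a))=1.264266299; dist=6371·c=8054.641 ≈ 8054.6 km; running total=78381.6 km
Leg 6 bearing: y=sinΔλ·cosφ2=-0.46516260, x=cosφ1·sinφ2-sinφ1·cosφ2·cosΔλ=0.83220751; θ=atan2(y, x)=-29.2030° <0 so +360° → 330.7970° ≈ 330.8°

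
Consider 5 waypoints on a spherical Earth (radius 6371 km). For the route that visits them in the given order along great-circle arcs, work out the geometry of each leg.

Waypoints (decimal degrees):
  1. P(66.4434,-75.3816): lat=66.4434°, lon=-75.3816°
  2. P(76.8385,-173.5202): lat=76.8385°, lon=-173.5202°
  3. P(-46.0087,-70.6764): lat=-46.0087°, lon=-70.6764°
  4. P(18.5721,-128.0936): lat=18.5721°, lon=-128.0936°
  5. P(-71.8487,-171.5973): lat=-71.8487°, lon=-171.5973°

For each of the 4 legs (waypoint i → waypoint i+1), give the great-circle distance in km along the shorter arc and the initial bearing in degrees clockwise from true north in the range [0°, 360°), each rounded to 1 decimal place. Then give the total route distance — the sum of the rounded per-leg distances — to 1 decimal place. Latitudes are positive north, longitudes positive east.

Leg 1: φ1=1.1596561, φ2=1.3410848, Δφ=0.1814287, Δλ=-1.7128417 rad; a=sin²(Δφ/2)+cosφ1·cosφ2·sin²(Δλ/2)=0.0601479260; c=2·atan2(√a, √(1-a))=0.495556648; dist=6371·c=3157.191 ≈ 3157.2 km; running total=3157.2 km
Leg 1 bearing: y=sinΔλ·cosφ2=-0.22540338, x=cosφ1·sinφ2-sinφ1·cosφ2·cosΔλ=0.41870506; θ=atan2(y, x)=-28.2951° <0 so +360° → 331.7049° ≈ 331.7°
Leg 2: φ1=1.3410848, φ2=-0.8030033, Δφ=-2.1440881, Δλ=1.7949629 rad; a=sin²(Δφ/2)+cosφ1·cosφ2·sin²(Δλ/2)=0.8678509854; c=2·atan2(√a, √(1-a))=2.397498842; dist=6371·c=15274.465 ≈ 15274.5 km; running total=18431.7 km
Leg 2 bearing: y=sinΔλ·cosφ2=0.67717131, x=cosφ1·sinφ2-sinφ1·cosφ2·cosΔλ=-0.01347683; θ=atan2(y, x)=91.1401° ≈ 91.1°
Leg 3: φ1=-0.8030033, φ2=0.3241443, Δφ=1.1271476, Δλ=-1.0021192 rad; a=sin²(Δφ/2)+cosφ1·cosφ2·sin²(Δλ/2)=0.4372962866; c=2·atan2(√a, √(1-a))=1.445057837; dist=6371·c=9206.463 ≈ 9206.5 km; running total=27638.2 km
Leg 3 bearing: y=sinΔλ·cosφ2=-0.79873380, x=cosφ1·sinφ2-sinφ1·cosφ2·cosΔλ=0.58847030; θ=atan2(y, x)=-53.6189° <0 so +360° → 306.3811° ≈ 306.4°
Leg 4: φ1=0.3241443, φ2=-1.2539964, Δφ=-1.5781407, Δλ=-0.7592828 rad; a=sin²(Δφ/2)+cosφ1·cosφ2·sin²(Δλ/2)=0.5442277452; c=2·atan2(√a, √(1-a))=1.659367577; dist=6371·c=10571.831 ≈ 10571.8 km; running total=38210.0 km
Leg 4 bearing: y=sinΔλ·cosφ2=-0.21445587, x=cosφ1·sinφ2-sinφ1·cosφ2·cosΔλ=-0.97272006; θ=atan2(y, x)=-167.5669° <0 so +360° → 192.4331° ≈ 192.4°

Leg 1: dist=3157.2 km, bearing=331.7°
Leg 2: dist=15274.5 km, bearing=91.1°
Leg 3: dist=9206.5 km, bearing=306.4°
Leg 4: dist=10571.8 km, bearing=192.4°
Total: 38210.0 km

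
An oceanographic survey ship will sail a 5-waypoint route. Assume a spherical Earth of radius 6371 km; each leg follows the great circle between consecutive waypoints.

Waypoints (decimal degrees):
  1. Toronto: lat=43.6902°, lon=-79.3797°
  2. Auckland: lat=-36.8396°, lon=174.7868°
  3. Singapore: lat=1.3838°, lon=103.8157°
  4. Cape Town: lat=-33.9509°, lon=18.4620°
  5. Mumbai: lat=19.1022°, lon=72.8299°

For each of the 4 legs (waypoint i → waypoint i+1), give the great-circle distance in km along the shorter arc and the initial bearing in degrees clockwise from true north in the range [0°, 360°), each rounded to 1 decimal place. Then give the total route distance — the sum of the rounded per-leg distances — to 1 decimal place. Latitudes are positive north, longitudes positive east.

Leg 1: φ1=0.7625378, φ2=-0.6429723, Δφ=-1.4055102, Δλ=4.4360423 rad; a=sin²(Δφ/2)+cosφ1·cosφ2·sin²(Δλ/2)=0.7860282192; c=2·atan2(√a, √(1-a))=2.179807193; dist=6371·c=13887.552 ≈ 13887.6 km; running total=13887.6 km
Leg 1 bearing: y=sinΔλ·cosφ2=-0.76995204, x=cosφ1·sinφ2-sinφ1·cosφ2·cosΔλ=-0.28271062; θ=atan2(y, x)=-110.1622° <0 so +360° → 249.8378° ≈ 249.8°
Leg 2: φ1=-0.6429723, φ2=0.0241519, Δφ=0.6671242, Δλ=-1.2386794 rad; a=sin²(Δφ/2)+cosφ1·cosφ2·sin²(Δλ/2)=0.3768080789; c=2·atan2(√a, √(1-a))=1.321849033; dist=6371·c=8421.500 ≈ 8421.5 km; running total=22309.1 km
Leg 2 bearing: y=sinΔλ·cosφ2=-0.94507853, x=cosφ1·sinφ2-sinφ1·cosφ2·cosΔλ=0.21475932; θ=atan2(y, x)=-77.1975° <0 so +360° → 282.8025° ≈ 282.8°
Leg 3: φ1=0.0241519, φ2=-0.5925550, Δφ=-0.6167069, Δλ=-1.4897031 rad; a=sin²(Δφ/2)+cosφ1·cosφ2·sin²(Δλ/2)=0.4731561022; c=2·atan2(√a, √(1-a))=1.517082706; dist=6371·c=9665.334 ≈ 9665.3 km; running total=31974.4 km
Leg 3 bearing: y=sinΔλ·cosφ2=-0.82679047, x=cosφ1·sinφ2-sinφ1·cosφ2·cosΔλ=-0.55994209; θ=atan2(y, x)=-124.1077° <0 so +360° → 235.8923° ≈ 235.9°
Leg 4: φ1=-0.5925550, φ2=0.3333963, Δφ=0.9259513, Δλ=0.9488989 rad; a=sin²(Δφ/2)+cosφ1·cosφ2·sin²(Δλ/2)=0.3630586146; c=2·atan2(√a, √(1-a))=1.293368464; dist=6371·c=8240.050 ≈ 8240.1 km; running total=40214.5 km
Leg 4 bearing: y=sinΔλ·cosφ2=0.76802017, x=cosφ1·sinφ2-sinφ1·cosφ2·cosΔλ=0.57890695; θ=atan2(y, x)=52.9923° ≈ 53.0°

Leg 1: dist=13887.6 km, bearing=249.8°
Leg 2: dist=8421.5 km, bearing=282.8°
Leg 3: dist=9665.3 km, bearing=235.9°
Leg 4: dist=8240.1 km, bearing=53.0°
Total: 40214.5 km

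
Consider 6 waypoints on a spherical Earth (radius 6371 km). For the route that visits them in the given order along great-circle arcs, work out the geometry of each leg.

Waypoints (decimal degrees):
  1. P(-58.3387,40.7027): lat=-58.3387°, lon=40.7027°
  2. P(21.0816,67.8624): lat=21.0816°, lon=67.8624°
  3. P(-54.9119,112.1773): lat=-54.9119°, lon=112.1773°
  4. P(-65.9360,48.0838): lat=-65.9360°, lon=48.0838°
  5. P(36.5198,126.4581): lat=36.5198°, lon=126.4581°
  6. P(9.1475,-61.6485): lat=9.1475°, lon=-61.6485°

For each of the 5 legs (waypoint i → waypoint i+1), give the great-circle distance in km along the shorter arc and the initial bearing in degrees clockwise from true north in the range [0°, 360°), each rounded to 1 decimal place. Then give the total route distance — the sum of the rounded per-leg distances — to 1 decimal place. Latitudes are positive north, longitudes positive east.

Leg 1: φ1=-1.0182024, φ2=0.3679433, Δφ=1.3861457, Δλ=0.4740262 rad; a=sin²(Δφ/2)+cosφ1·cosφ2·sin²(Δλ/2)=0.4351997776; c=2·atan2(√a, √(1-a))=1.440830311; dist=6371·c=9179.530 ≈ 9179.5 km; running total=9179.5 km
Leg 1 bearing: y=sinΔλ·cosφ2=0.42592013, x=cosφ1·sinφ2-sinφ1·cosφ2·cosΔλ=0.89543049; θ=atan2(y, x)=25.4385° ≈ 25.4°
Leg 2: φ1=0.3679433, φ2=-0.9583935, Δφ=-1.3263368, Δλ=0.7734409 rad; a=sin²(Δφ/2)+cosφ1·cosφ2·sin²(Δλ/2)=0.4552784041; c=2·atan2(√a, √(1-a))=1.481233445; dist=6371·c=9436.938 ≈ 9436.9 km; running total=18616.4 km
Leg 2 bearing: y=sinΔλ·cosφ2=0.40158074, x=cosφ1·sinφ2-sinφ1·cosφ2·cosΔλ=-0.91144546; θ=atan2(y, x)=156.2218° ≈ 156.2°
Leg 3: φ1=-0.9583935, φ2=-1.1508003, Δφ=-0.1924068, Δλ=-1.1186426 rad; a=sin²(Δφ/2)+cosφ1·cosφ2·sin²(Δλ/2)=0.0752194877; c=2·atan2(√a, √(1-a))=0.555643788; dist=6371·c=3540.007 ≈ 3540.0 km; running total=22156.4 km
Leg 3 bearing: y=sinΔλ·cosφ2=-0.36678062, x=cosφ1·sinφ2-sinφ1·cosφ2·cosΔλ=-0.37910163; θ=atan2(y, x)=-135.9464° <0 so +360° → 224.0536° ≈ 224.1°
Leg 4: φ1=-1.1508003, φ2=0.6373908, Δφ=1.7881910, Δλ=1.3678896 rad; a=sin²(Δφ/2)+cosφ1·cosφ2·sin²(Δλ/2)=0.7386723119; c=2·atan2(√a, √(1-a))=2.068426669; dist=6371·c=13177.946 ≈ 13177.9 km; running total=35334.3 km
Leg 4 bearing: y=sinΔλ·cosφ2=0.78716432, x=cosφ1·sinφ2-sinφ1·cosφ2·cosΔλ=0.39053098; θ=atan2(y, x)=63.6129° ≈ 63.6°
Leg 5: φ1=0.6373908, φ2=0.1596540, Δφ=-0.4777368, Δλ=-3.2830795 rad; a=sin²(Δφ/2)+cosφ1·cosφ2·sin²(Δλ/2)=0.8454476072; c=2·atan2(√a, √(1-a))=2.333522919; dist=6371·c=14866.875 ≈ 14866.9 km; running total=50201.2 km
Leg 5 bearing: y=sinΔλ·cosφ2=0.13922189, x=cosφ1·sinφ2-sinφ1·cosφ2·cosΔλ=0.70942305; θ=atan2(y, x)=11.1030° ≈ 11.1°

Leg 1: dist=9179.5 km, bearing=25.4°
Leg 2: dist=9436.9 km, bearing=156.2°
Leg 3: dist=3540.0 km, bearing=224.1°
Leg 4: dist=13177.9 km, bearing=63.6°
Leg 5: dist=14866.9 km, bearing=11.1°
Total: 50201.2 km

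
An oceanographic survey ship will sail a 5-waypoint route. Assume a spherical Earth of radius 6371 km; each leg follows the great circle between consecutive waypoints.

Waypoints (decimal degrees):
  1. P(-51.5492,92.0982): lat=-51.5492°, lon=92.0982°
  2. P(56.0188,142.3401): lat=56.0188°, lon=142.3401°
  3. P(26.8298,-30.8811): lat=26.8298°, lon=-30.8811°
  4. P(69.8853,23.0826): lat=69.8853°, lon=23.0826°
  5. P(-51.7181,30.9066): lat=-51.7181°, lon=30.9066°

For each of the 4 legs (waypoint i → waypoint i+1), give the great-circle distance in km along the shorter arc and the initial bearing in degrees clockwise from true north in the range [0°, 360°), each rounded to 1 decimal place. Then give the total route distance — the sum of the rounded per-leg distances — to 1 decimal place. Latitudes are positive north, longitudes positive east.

Leg 1: φ1=-0.8997033, φ2=0.9777125, Δφ=1.8774158, Δλ=0.8768866 rad; a=sin²(Δφ/2)+cosφ1·cosφ2·sin²(Δλ/2)=0.7135582643; c=2·atan2(√a, √(1-a))=2.012097706; dist=6371·c=12819.074 ≈ 12819.1 km; running total=12819.1 km
Leg 1 bearing: y=sinΔλ·cosφ2=0.42967120, x=cosφ1·sinφ2-sinφ1·cosφ2·cosΔλ=0.79558415; θ=atan2(y, x)=28.3722° ≈ 28.4°
Leg 2: φ1=0.9777125, φ2=0.4682683, Δφ=-0.5094442, Δλ=-3.0232803 rad; a=sin²(Δφ/2)+cosφ1·cosφ2·sin²(Δλ/2)=0.5605024926; c=2·atan2(√a, √(1-a))=1.692098571; dist=6371·c=10780.360 ≈ 10780.4 km; running total=23599.5 km
Leg 2 bearing: y=sinΔλ·cosφ2=-0.10533006, x=cosφ1·sinφ2-sinφ1·cosφ2·cosΔλ=0.98704781; θ=atan2(y, x)=-6.0911° <0 so +360° → 353.9089° ≈ 353.9°
Leg 3: φ1=0.4682683, φ2=1.2197286, Δφ=0.7514602, Δλ=0.9418442 rad; a=sin²(Δφ/2)+cosφ1·cosφ2·sin²(Δλ/2)=0.1978252611; c=2·atan2(√a, √(1-a))=0.921847213; dist=6371·c=5873.089 ≈ 5873.1 km; running total=29472.6 km
Leg 3 bearing: y=sinΔλ·cosφ2=0.27809332, x=cosφ1·sinφ2-sinφ1·cosφ2·cosΔλ=0.74660954; θ=atan2(y, x)=20.4291° ≈ 20.4°
Leg 4: φ1=1.2197286, φ2=-0.9026511, Δφ=-2.1223797, Δλ=0.1365546 rad; a=sin²(Δφ/2)+cosφ1·cosφ2·sin²(Δλ/2)=0.7630099083; c=2·atan2(√a, √(1-a))=2.124710114; dist=6371·c=13536.528 ≈ 13536.5 km; running total=43009.1 km
Leg 4 bearing: y=sinΔλ·cosφ2=0.08433712, x=cosφ1·sinφ2-sinφ1·cosφ2·cosΔλ=-0.84628033; θ=atan2(y, x)=174.3089° ≈ 174.3°

Leg 1: dist=12819.1 km, bearing=28.4°
Leg 2: dist=10780.4 km, bearing=353.9°
Leg 3: dist=5873.1 km, bearing=20.4°
Leg 4: dist=13536.5 km, bearing=174.3°
Total: 43009.1 km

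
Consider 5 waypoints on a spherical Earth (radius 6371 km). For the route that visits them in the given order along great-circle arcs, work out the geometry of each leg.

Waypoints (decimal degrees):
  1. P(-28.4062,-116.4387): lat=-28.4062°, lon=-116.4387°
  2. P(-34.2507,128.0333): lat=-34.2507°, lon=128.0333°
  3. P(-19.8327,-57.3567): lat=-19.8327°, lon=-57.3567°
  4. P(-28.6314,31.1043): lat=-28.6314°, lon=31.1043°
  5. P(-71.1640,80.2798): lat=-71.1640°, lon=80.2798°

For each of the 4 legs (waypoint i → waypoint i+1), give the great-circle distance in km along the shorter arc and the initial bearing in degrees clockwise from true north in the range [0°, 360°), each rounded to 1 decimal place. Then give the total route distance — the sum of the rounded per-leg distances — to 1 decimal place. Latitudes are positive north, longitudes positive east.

Leg 1: dist=10298.1 km, bearing=228.3°
Leg 2: dist=13974.3 km, bearing=173.8°
Leg 3: dist=8823.7 km, bearing=116.8°
Leg 4: dist=5593.1 km, bearing=161.5°
Total: 38689.2 km

Leg 1: φ1=-0.4957817, φ2=-0.5977875, Δφ=-0.1020058, Δλ=4.2668413 rad; a=sin²(Δφ/2)+cosφ1·cosφ2·sin²(Δλ/2)=0.5227929951; c=2·atan2(√a, √(1-a))=1.616398120; dist=6371·c=10298.072 ≈ 10298.1 km; running total=10298.1 km
Leg 1 bearing: y=sinΔλ·cosφ2=-0.74588755, x=cosφ1·sinφ2-sinφ1·cosφ2·cosΔλ=-0.66451011; θ=atan2(y, x)=-131.6978° <0 so +360° → 228.3022° ≈ 228.3°
Leg 2: φ1=-0.5977875, φ2=-0.3461459, Δφ=0.2516416, Δλ=-3.2356659 rad; a=sin²(Δφ/2)+cosφ1·cosφ2·sin²(Δλ/2)=0.7915844798; c=2·atan2(√a, √(1-a))=2.193420554; dist=6371·c=13974.282 ≈ 13974.3 km; running total=24272.4 km
Leg 2 bearing: y=sinΔλ·cosφ2=0.08836304, x=cosφ1·sinφ2-sinφ1·cosφ2·cosΔλ=-0.80753077; θ=atan2(y, x)=173.7553° ≈ 173.8°
Leg 3: φ1=-0.3461459, φ2=-0.4997122, Δφ=-0.1535663, Δλ=1.5439357 rad; a=sin²(Δφ/2)+cosφ1·cosφ2·sin²(Δλ/2)=0.4076267931; c=2·atan2(√a, √(1-a))=1.384982499; dist=6371·c=8823.723 ≈ 8823.7 km; running total=33096.1 km
Leg 3 bearing: y=sinΔλ·cosφ2=0.87740389, x=cosφ1·sinφ2-sinφ1·cosφ2·cosΔλ=-0.44275408; θ=atan2(y, x)=116.7763° ≈ 116.8°
Leg 4: φ1=-0.4997122, φ2=-1.2420461, Δφ=-0.7423339, Δλ=0.8582744 rad; a=sin²(Δφ/2)+cosφ1·cosφ2·sin²(Δλ/2)=0.1806147787; c=2·atan2(√a, √(1-a))=0.877897202; dist=6371·c=5593.083 ≈ 5593.1 km; running total=38689.2 km
Leg 4 bearing: y=sinΔλ·cosφ2=0.24431352, x=cosφ1·sinφ2-sinφ1·cosφ2·cosΔλ=-0.72957743; θ=atan2(y, x)=161.4859° ≈ 161.5°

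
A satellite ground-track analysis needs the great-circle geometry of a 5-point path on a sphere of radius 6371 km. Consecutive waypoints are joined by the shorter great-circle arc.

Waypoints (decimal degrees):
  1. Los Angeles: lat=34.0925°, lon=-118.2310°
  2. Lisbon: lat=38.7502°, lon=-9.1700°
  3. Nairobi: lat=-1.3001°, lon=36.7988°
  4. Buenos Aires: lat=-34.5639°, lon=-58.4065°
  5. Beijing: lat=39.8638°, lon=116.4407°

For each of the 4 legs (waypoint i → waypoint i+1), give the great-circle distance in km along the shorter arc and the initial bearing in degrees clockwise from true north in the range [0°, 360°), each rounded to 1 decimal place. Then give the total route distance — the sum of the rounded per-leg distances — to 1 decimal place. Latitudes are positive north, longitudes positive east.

Leg 1: φ1=0.5950264, φ2=0.6763186, Δφ=0.0812922, Δλ=1.9034735 rad; a=sin²(Δφ/2)+cosφ1·cosφ2·sin²(Δλ/2)=0.4300331980; c=2·atan2(√a, √(1-a))=1.430401968; dist=6371·c=9113.091 ≈ 9113.1 km; running total=9113.1 km
Leg 1 bearing: y=sinΔλ·cosφ2=0.73712246, x=cosφ1·sinφ2-sinφ1·cosφ2·cosΔλ=0.66111199; θ=atan2(y, x)=48.1116° ≈ 48.1°
Leg 2: φ1=0.6763186, φ2=-0.0226910, Δφ=-0.6990096, Δλ=0.8023069 rad; a=sin²(Δφ/2)+cosφ1·cosφ2·sin²(Δλ/2)=0.2361420279; c=2·atan2(√a, √(1-a))=1.014886971; dist=6371·c=6465.845 ≈ 6465.8 km; running total=15578.9 km
Leg 2 bearing: y=sinΔλ·cosφ2=0.71877634, x=cosφ1·sinφ2-sinφ1·cosφ2·cosΔλ=-0.45263280; θ=atan2(y, x)=122.1997° ≈ 122.2°
Leg 3: φ1=-0.0226910, φ2=-0.6032539, Δφ=-0.5805628, Δλ=-1.6616460 rad; a=sin²(Δφ/2)+cosφ1·cosφ2·sin²(Δλ/2)=0.5309099657; c=2·atan2(√a, √(1-a))=1.632655702; dist=6371·c=10401.649 ≈ 10401.6 km; running total=25980.5 km
Leg 3 bearing: y=sinΔλ·cosφ2=-0.82009790, x=cosφ1·sinφ2-sinφ1·cosφ2·cosΔλ=-0.56887409; θ=atan2(y, x)=-124.7477° <0 so +360° → 235.2523° ≈ 235.3°
Leg 4: φ1=-0.6032539, φ2=0.6957546, Δφ=1.2990084, Δλ=3.0516593 rad; a=sin²(Δφ/2)+cosφ1·cosφ2·sin²(Δλ/2)=0.9965852054; c=2·atan2(√a, √(1-a))=3.024653548; dist=6371·c=19270.068 ≈ 19270.1 km; running total=45250.6 km
Leg 4 bearing: y=sinΔλ·cosφ2=0.06893713, x=cosφ1·sinφ2-sinφ1·cosφ2·cosΔλ=0.09412867; θ=atan2(y, x)=36.2180° ≈ 36.2°

Leg 1: dist=9113.1 km, bearing=48.1°
Leg 2: dist=6465.8 km, bearing=122.2°
Leg 3: dist=10401.6 km, bearing=235.3°
Leg 4: dist=19270.1 km, bearing=36.2°
Total: 45250.6 km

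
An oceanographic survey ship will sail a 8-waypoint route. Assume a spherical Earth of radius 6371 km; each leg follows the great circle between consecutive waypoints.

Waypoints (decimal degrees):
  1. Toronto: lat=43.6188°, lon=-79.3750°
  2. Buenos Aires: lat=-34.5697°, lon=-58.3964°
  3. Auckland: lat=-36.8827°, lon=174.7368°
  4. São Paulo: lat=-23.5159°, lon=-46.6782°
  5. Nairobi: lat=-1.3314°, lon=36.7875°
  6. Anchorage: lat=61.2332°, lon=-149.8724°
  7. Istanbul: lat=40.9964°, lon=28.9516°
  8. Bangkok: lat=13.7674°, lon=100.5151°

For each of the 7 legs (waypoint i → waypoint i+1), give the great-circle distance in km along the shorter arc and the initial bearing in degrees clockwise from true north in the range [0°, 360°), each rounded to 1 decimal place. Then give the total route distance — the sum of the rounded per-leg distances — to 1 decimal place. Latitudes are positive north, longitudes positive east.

Leg 1: dist=8950.3 km, bearing=162.6°
Leg 2: dist=10355.6 km, bearing=219.9°
Leg 3: dist=12019.4 km, bearing=140.3°
Leg 4: dist=9282.3 km, bearing=88.6°
Leg 5: dist=13330.4 km, bearing=3.7°
Leg 6: dist=8647.2 km, bearing=0.9°
Leg 7: dist=7469.3 km, bearing=91.4°
Total: 70054.5 km

Leg 1: φ1=0.7612917, φ2=-0.6033551, Δφ=-1.3646468, Δλ=0.3661456 rad; a=sin²(Δφ/2)+cosφ1·cosφ2·sin²(Δλ/2)=0.4174109892; c=2·atan2(√a, √(1-a))=1.404857817; dist=6371·c=8950.349 ≈ 8950.3 km; running total=8950.3 km
Leg 1 bearing: y=sinΔλ·cosφ2=0.29480612, x=cosφ1·sinφ2-sinφ1·cosφ2·cosΔλ=-0.94117245; θ=atan2(y, x)=162.6077° ≈ 162.6°
Leg 2: φ1=-0.6033551, φ2=-0.6437246, Δφ=-0.0403695, Δλ=4.0689419 rad; a=sin²(Δφ/2)+cosφ1·cosφ2·sin²(Δλ/2)=0.5273041867; c=2·atan2(√a, √(1-a))=1.625431878; dist=6371·c=10355.626 ≈ 10355.6 km; running total=19305.9 km
Leg 2 bearing: y=sinΔλ·cosφ2=-0.63991868, x=cosφ1·sinφ2-sinφ1·cosφ2·cosΔλ=-0.76649985; θ=atan2(y, x)=-140.1429° <0 so +360° → 219.8571° ≈ 219.9°
Leg 3: φ1=-0.6437246, φ2=-0.4104299, Δφ=0.2332947, Δλ=-3.8644208 rad; a=sin²(Δφ/2)+cosφ1·cosφ2·sin²(Δλ/2)=0.6552792180; c=2·atan2(√a, √(1-a))=1.886576788; dist=6371·c=12019.381 ≈ 12019.4 km; running total=31325.3 km
Leg 3 bearing: y=sinΔλ·cosφ2=0.60656956, x=cosφ1·sinφ2-sinφ1·cosφ2·cosΔλ=-0.73186531; θ=atan2(y, x)=140.3481° ≈ 140.3°
Leg 4: φ1=-0.4104299, φ2=-0.0232373, Δφ=0.3871926, Δλ=1.4567513 rad; a=sin²(Δφ/2)+cosφ1·cosφ2·sin²(Δλ/2)=0.4432051176; c=2·atan2(√a, √(1-a))=1.456960865; dist=6371·c=9282.298 ≈ 9282.3 km; running total=40607.6 km
Leg 4 bearing: y=sinΔλ·cosφ2=0.99323569, x=cosφ1·sinφ2-sinφ1·cosφ2·cosΔλ=0.02408802; θ=atan2(y, x)=88.6107° ≈ 88.6°
Leg 5: φ1=-0.0232373, φ2=1.0687210, Δφ=1.0919583, Δλ=-3.2578298 rad; a=sin²(Δφ/2)+cosφ1·cosφ2·sin²(Δλ/2)=0.7491185084; c=2·atan2(√a, √(1-a))=2.092360578; dist=6371·c=13330.429 ≈ 13330.4 km; running total=53938.0 km
Leg 5 bearing: y=sinΔλ·cosφ2=0.05581278, x=cosφ1·sinφ2-sinφ1·cosφ2·cosΔλ=0.86524263; θ=atan2(y, x)=3.6908° ≈ 3.7°
Leg 6: φ1=1.0687210, φ2=0.7155222, Δφ=-0.3531988, Δλ=3.1210676 rad; a=sin²(Δφ/2)+cosφ1·cosφ2·sin²(Δλ/2)=0.3940468879; c=2·atan2(√a, √(1-a))=1.357271258; dist=6371·c=8647.175 ≈ 8647.2 km; running total=62585.2 km
Leg 6 bearing: y=sinΔλ·cosφ2=0.01549023, x=cosφ1·sinφ2-sinφ1·cosφ2·cosΔλ=0.97716723; θ=atan2(y, x)=0.9082° ≈ 0.9°
Leg 7: φ1=0.7155222, φ2=0.2402865, Δφ=-0.4752357, Δλ=1.2490187 rad; a=sin²(Δφ/2)+cosφ1·cosφ2·sin²(Δλ/2)=0.3060234599; c=2·atan2(√a, √(1-a))=1.172386634; dist=6371·c=7469.275 ≈ 7469.3 km; running total=70054.5 km
Leg 7 bearing: y=sinΔλ·cosφ2=0.92141916, x=cosφ1·sinφ2-sinφ1·cosφ2·cosΔλ=-0.02188916; θ=atan2(y, x)=91.3609° ≈ 91.4°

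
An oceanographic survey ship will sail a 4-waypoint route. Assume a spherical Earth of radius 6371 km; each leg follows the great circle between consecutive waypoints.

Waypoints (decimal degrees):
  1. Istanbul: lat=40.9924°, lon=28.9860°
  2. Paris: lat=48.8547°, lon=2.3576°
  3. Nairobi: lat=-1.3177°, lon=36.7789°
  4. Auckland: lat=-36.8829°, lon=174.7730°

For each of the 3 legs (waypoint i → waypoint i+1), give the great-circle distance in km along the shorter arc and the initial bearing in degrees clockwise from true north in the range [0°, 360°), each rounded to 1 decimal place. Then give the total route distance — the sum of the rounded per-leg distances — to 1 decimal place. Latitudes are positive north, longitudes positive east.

Leg 1: dist=2256.6 km, bearing=301.8°
Leg 2: dist=6483.9 km, bearing=138.4°
Leg 3: dist=13952.6 km, bearing=138.9°
Total: 22693.1 km

Leg 1: φ1=0.7154523, φ2=0.8526754, Δφ=0.1372230, Δλ=-0.4647533 rad; a=sin²(Δφ/2)+cosφ1·cosφ2·sin²(Δλ/2)=0.0310386065; c=2·atan2(√a, √(1-a))=0.354204250; dist=6371·c=2256.635 ≈ 2256.6 km; running total=2256.6 km
Leg 1 bearing: y=sinΔλ·cosφ2=-0.29490400, x=cosφ1·sinφ2-sinφ1·cosφ2·cosΔλ=0.18257184; θ=atan2(y, x)=-58.2388° <0 so +360° → 301.7612° ≈ 301.8°
Leg 2: φ1=0.8526754, φ2=-0.0229982, Δφ=-0.8756736, Δλ=0.6007650 rad; a=sin²(Δφ/2)+cosφ1·cosφ2·sin²(Δλ/2)=0.2373491329; c=2·atan2(√a, √(1-a))=1.017726653; dist=6371·c=6483.937 ≈ 6483.9 km; running total=8740.5 km
Leg 2 bearing: y=sinΔλ·cosφ2=0.56512422, x=cosφ1·sinφ2-sinφ1·cosφ2·cosΔλ=-0.63615462; θ=atan2(y, x)=138.3839° ≈ 138.4°
Leg 3: φ1=-0.0229982, φ2=-0.6437280, Δφ=-0.6207298, Δλ=2.4084514 rad; a=sin²(Δφ/2)+cosφ1·cosφ2·sin²(Δλ/2)=0.7902002424; c=2·atan2(√a, √(1-a))=2.190016727; dist=6371·c=13952.597 ≈ 13952.6 km; running total=22693.1 km
Leg 3 bearing: y=sinΔλ·cosφ2=0.53527457, x=cosφ1·sinφ2-sinφ1·cosφ2·cosΔλ=-0.61369081; θ=atan2(y, x)=138.9044° ≈ 138.9°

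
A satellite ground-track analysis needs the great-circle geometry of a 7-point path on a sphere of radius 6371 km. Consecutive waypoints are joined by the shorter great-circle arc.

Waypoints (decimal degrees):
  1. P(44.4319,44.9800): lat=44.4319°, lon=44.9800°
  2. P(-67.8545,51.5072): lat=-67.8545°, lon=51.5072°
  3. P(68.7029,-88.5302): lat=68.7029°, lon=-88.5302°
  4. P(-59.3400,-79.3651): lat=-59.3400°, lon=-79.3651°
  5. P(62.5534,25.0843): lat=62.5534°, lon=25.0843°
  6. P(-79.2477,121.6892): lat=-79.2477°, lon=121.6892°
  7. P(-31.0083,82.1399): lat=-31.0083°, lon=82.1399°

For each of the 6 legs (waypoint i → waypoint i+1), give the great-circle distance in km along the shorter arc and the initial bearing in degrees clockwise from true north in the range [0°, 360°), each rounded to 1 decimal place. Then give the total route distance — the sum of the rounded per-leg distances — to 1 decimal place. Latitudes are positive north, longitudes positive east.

Leg 1: φ1=0.7754829, φ2=-1.1842844, Δφ=-1.9597674, Δλ=0.1139211 rad; a=sin²(Δφ/2)+cosφ1·cosφ2·sin²(Δλ/2)=0.6904906825; c=2·atan2(√a, √(1-a))=1.961653805; dist=6371·c=12497.696 ≈ 12497.7 km; running total=12497.7 km
Leg 1 bearing: y=sinΔλ·cosφ2=0.04285087, x=cosφ1·sinφ2-sinφ1·cosφ2·cosΔλ=-0.92358920; θ=atan2(y, x)=177.3436° ≈ 177.3°
Leg 2: φ1=-1.1842844, φ2=1.1990918, Δφ=2.3833762, Δλ=-2.4441137 rad; a=sin²(Δφ/2)+cosφ1·cosφ2·sin²(Δλ/2)=0.9839580754; c=2·atan2(√a, √(1-a))=2.887597006; dist=6371·c=18396.881 ≈ 18396.9 km; running total=30894.6 km
Leg 2 bearing: y=sinΔλ·cosφ2=-0.23328141, x=cosφ1·sinφ2-sinφ1·cosφ2·cosΔλ=0.09337081; θ=atan2(y, x)=-68.1863° <0 so +360° → 291.8137° ≈ 291.8°
Leg 3: φ1=1.1990918, φ2=-1.0356784, Δφ=-2.2347702, Δλ=0.1599612 rad; a=sin²(Δφ/2)+cosφ1·cosφ2·sin²(Δλ/2)=0.8093079264; c=2·atan2(√a, √(1-a))=2.237776117; dist=6371·c=14256.872 ≈ 14256.9 km; running total=45151.5 km
Leg 3 bearing: y=sinΔλ·cosφ2=0.08122358, x=cosφ1·sinφ2-sinφ1·cosφ2·cosΔλ=-0.78148395; θ=atan2(y, x)=174.0663° ≈ 174.1°
Leg 4: φ1=-1.0356784, φ2=1.0917628, Δφ=2.1274412, Δλ=1.8229859 rad; a=sin²(Δφ/2)+cosφ1·cosφ2·sin²(Δλ/2)=0.9110166665; c=2·atan2(√a, √(1-a))=2.535768960; dist=6371·c=16155.384 ≈ 16155.4 km; running total=61306.9 km
Leg 4 bearing: y=sinΔλ·cosφ2=0.44634201, x=cosφ1·sinφ2-sinφ1·cosφ2·cosΔλ=0.35360996; θ=atan2(y, x)=51.6123° ≈ 51.6°
Leg 5: φ1=1.0917628, φ2=-1.3831333, Δφ=-2.4748961, Δλ=1.6860736 rad; a=sin²(Δφ/2)+cosφ1·cosφ2·sin²(Δλ/2)=0.9408754027; c=2·atan2(√a, √(1-a))=2.650357320; dist=6371·c=16885.426 ≈ 16885.4 km; running total=78192.3 km
Leg 5 bearing: y=sinΔλ·cosφ2=0.18532524, x=cosφ1·sinφ2-sinφ1·cosφ2·cosΔλ=-0.43378575; θ=atan2(y, x)=156.8665° ≈ 156.9°
Leg 6: φ1=-1.3831333, φ2=-0.5411969, Δφ=0.8419364, Δλ=-0.6902655 rad; a=sin²(Δφ/2)+cosφ1·cosφ2·sin²(Δλ/2)=0.1852928060; c=2·atan2(√a, √(1-a))=0.889996961; dist=6371·c=5670.171 ≈ 5670.2 km; running total=83862.5 km
Leg 6 bearing: y=sinΔλ·cosφ2=-0.54574685, x=cosφ1·sinφ2-sinφ1·cosφ2·cosΔλ=0.55317078; θ=atan2(y, x)=-44.6129° <0 so +360° → 315.3871° ≈ 315.4°

Leg 1: dist=12497.7 km, bearing=177.3°
Leg 2: dist=18396.9 km, bearing=291.8°
Leg 3: dist=14256.9 km, bearing=174.1°
Leg 4: dist=16155.4 km, bearing=51.6°
Leg 5: dist=16885.4 km, bearing=156.9°
Leg 6: dist=5670.2 km, bearing=315.4°
Total: 83862.5 km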